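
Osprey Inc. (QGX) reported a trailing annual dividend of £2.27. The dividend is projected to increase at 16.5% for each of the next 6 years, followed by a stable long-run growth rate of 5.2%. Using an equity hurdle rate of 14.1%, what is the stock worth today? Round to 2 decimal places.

Two-stage DDM. Project D₁…D_6 at 0.165, terminal growth 0.052, discount at r = 0.141.
D_1 = 2.6446
D_2 = 3.0809
D_3 = 3.5892
D_4 = 4.1815
D_5 = 4.8714
D_6 = 5.6752
Terminal value at t=6: TV = D_7/(r−g) = 5.9703/(0.141−0.052) = 67.0822
P₀ = 2.6446/(1+0.141)^1 + 3.0809/(1+0.141)^2 + 3.5892/(1+0.141)^3 + 4.1815/(1+0.141)^4 + 4.8714/(1+0.141)^5 + 5.6752/(1+0.141)^6 + 67.0822/(1+0.141)^6 = 45.0600

£45.06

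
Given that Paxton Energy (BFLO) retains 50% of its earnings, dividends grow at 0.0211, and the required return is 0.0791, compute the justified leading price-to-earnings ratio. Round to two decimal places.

Payout ratio b = 1 − 0.50 = 0.50.
Justified leading P/E = b/(r−g) = 0.50/(0.0791−0.0211) = 8.6207

8.62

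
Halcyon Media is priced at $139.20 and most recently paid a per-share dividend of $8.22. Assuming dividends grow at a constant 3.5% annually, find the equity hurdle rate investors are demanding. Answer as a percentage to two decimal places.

Rearranging the constant-growth DDM: r = D₁/P₀ + g.
D₁ = 8.22 × (1 + 0.035) = 8.5077.
r = 8.5077 / 139.20 + 0.035 = 0.06112 + 0.035 = 0.09612

9.61%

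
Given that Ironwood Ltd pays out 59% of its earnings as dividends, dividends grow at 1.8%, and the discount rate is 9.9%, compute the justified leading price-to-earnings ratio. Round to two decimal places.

7.28

Justified leading P/E = b/(r−g) = 0.59/(0.099−0.018) = 7.2840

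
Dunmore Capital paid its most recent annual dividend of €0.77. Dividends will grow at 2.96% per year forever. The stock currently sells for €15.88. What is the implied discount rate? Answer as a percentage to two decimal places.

7.95%

Rearranging the constant-growth DDM: r = D₁/P₀ + g.
D₁ = 0.77 × (1 + 0.0296) = 0.7928.
r = 0.7928 / 15.88 + 0.0296 = 0.04992 + 0.0296 = 0.07952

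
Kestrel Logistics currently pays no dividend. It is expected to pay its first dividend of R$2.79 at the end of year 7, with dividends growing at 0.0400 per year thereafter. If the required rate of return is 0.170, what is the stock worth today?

Deferred-dividend DDM. At t=6 the remaining stream is a growing perpetuity with first payment D_7 = 2.79.
V_6 = D_7/(r−g) = 2.79/(0.17−0.04) = 21.4615
P₀ = V_6/(1+r)^6 = 21.4615/(1+0.17)^6 = 8.3665

R$8.37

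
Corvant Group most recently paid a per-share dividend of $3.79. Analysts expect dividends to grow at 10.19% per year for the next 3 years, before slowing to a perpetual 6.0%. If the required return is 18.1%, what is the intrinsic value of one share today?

Two-stage DDM. Project D₁…D_3 at 0.1019, terminal growth 0.06, discount at r = 0.181.
D_1 = 4.1762
D_2 = 4.6018
D_3 = 5.0707
Terminal value at t=3: TV = D_4/(r−g) = 5.3749/(0.181−0.06) = 44.4208
P₀ = 4.1762/(1+0.181)^1 + 4.6018/(1+0.181)^2 + 5.0707/(1+0.181)^3 + 44.4208/(1+0.181)^3 = 36.8811

$36.88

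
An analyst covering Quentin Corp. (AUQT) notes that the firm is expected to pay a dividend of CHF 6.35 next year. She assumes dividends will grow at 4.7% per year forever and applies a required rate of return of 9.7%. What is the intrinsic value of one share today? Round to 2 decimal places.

CHF 127.00

Gordon growth model: P₀ = D₁/(r − g), with D₁ = 6.35 given directly.
P₀ = 6.3500 / (0.097 − 0.047) = 6.3500 / 0.05 = 127.0000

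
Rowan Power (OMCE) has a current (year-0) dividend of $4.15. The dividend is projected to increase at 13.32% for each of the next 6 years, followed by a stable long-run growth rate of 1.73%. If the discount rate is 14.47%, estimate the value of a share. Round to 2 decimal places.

Two-stage DDM. Project D₁…D_6 at 0.1332, terminal growth 0.0173, discount at r = 0.1447.
D_1 = 4.7028
D_2 = 5.3292
D_3 = 6.0390
D_4 = 6.8434
D_5 = 7.7550
D_6 = 8.7879
Terminal value at t=6: TV = D_7/(r−g) = 8.9400/(0.1447−0.0173) = 70.1725
P₀ = 4.7028/(1+0.1447)^1 + 5.3292/(1+0.1447)^2 + 6.0390/(1+0.1447)^3 + 6.8434/(1+0.1447)^4 + 7.7550/(1+0.1447)^5 + 8.7879/(1+0.1447)^6 + 70.1725/(1+0.1447)^6 = 55.2291

$55.23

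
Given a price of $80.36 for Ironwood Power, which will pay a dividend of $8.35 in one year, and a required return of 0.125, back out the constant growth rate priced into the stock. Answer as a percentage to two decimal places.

2.11%

From P₀ = D₁/(r − g), the implied growth is g = r − D₁/P₀.
g = 0.125 − 8.35/80.36 = 0.125 − 0.10391 = 0.02109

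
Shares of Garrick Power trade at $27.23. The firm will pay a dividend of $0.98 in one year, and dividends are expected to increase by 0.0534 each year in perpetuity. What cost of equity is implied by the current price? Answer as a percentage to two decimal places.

Rearranging the constant-growth DDM: r = D₁/P₀ + g.
r = 0.9800 / 27.23 + 0.0534 = 0.03599 + 0.0534 = 0.08939

8.94%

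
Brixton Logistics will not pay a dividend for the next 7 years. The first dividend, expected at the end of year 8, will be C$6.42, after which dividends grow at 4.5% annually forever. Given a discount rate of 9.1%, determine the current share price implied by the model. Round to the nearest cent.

C$75.86

Deferred-dividend DDM. At t=7 the remaining stream is a growing perpetuity with first payment D_8 = 6.42.
V_7 = D_8/(r−g) = 6.42/(0.091−0.045) = 139.5652
P₀ = V_7/(1+r)^7 = 139.5652/(1+0.091)^7 = 75.8584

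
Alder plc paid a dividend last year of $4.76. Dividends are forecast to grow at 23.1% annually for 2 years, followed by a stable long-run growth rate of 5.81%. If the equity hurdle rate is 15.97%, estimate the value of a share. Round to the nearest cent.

$66.27

Two-stage DDM. Project D₁…D_2 at 0.231, terminal growth 0.0581, discount at r = 0.1597.
D_1 = 5.8596
D_2 = 7.2131
Terminal value at t=2: TV = D_3/(r−g) = 7.6322/(0.1597−0.0581) = 75.1201
P₀ = 5.8596/(1+0.1597)^1 + 7.2131/(1+0.1597)^2 + 75.1201/(1+0.1597)^2 = 66.2713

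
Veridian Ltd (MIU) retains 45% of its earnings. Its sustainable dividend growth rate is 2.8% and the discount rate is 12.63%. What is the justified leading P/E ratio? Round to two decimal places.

5.60

Payout ratio b = 1 − 0.45 = 0.55.
Justified leading P/E = b/(r−g) = 0.55/(0.1263−0.028) = 5.5951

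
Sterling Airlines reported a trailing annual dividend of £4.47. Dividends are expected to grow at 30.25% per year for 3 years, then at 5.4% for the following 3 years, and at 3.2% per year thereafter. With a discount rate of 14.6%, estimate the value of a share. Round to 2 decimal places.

Three-stage DDM. Project D₁…D_6; terminal Gordon value at t=6 with g = 0.032; discount at r = 0.146.
D_1 = 5.8222
D_2 = 7.5834
D_3 = 9.8774
D_4 = 10.4107
D_5 = 10.9729
D_6 = 11.5655
TV_6 = 11.9355/(0.146−0.032) = 104.6978
P₀ = Σ Dₜ/(1+r)ᵗ + TV_6/(1+r)^6 = 80.3304

£80.33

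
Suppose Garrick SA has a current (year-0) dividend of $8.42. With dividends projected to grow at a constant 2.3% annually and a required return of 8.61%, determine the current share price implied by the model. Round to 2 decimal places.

$136.51

Gordon growth model: P₀ = D₁/(r − g). D₁ = 8.42 × (1 + 0.023) = 8.6137.
P₀ = 8.6137 / (0.0861 − 0.023) = 8.6137 / 0.0631 = 136.5081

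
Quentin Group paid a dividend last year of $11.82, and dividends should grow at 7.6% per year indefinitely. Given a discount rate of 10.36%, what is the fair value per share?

Gordon growth model: P₀ = D₁/(r − g). D₁ = 11.82 × (1 + 0.076) = 12.7183.
P₀ = 12.7183 / (0.1036 − 0.076) = 12.7183 / 0.0276 = 460.8087

$460.81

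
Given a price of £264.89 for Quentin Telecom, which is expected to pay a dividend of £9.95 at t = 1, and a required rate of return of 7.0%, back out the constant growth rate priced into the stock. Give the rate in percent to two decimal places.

From P₀ = D₁/(r − g), the implied growth is g = r − D₁/P₀.
g = 0.07 − 9.95/264.89 = 0.07 − 0.03756 = 0.03244

3.24%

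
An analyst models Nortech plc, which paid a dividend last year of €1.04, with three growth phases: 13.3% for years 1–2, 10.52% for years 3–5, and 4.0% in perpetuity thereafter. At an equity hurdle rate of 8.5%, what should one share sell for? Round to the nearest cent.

€33.45

Three-stage DDM. Project D₁…D_5; terminal Gordon value at t=5 with g = 0.04; discount at r = 0.085.
D_1 = 1.1783
D_2 = 1.3350
D_3 = 1.4755
D_4 = 1.6307
D_5 = 1.8023
TV_5 = 1.8743/(0.085−0.04) = 41.6521
P₀ = Σ Dₜ/(1+r)ᵗ + TV_5/(1+r)^5 = 33.4510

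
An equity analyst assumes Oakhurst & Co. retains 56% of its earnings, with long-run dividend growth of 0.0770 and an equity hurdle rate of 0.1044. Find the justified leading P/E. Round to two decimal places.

16.06

Payout ratio b = 1 − 0.56 = 0.44.
Justified leading P/E = b/(r−g) = 0.44/(0.1044−0.077) = 16.0584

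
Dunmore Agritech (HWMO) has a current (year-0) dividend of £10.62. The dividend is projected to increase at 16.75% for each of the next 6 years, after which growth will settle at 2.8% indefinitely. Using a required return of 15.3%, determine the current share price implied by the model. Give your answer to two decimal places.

£160.72

Two-stage DDM. Project D₁…D_6 at 0.1675, terminal growth 0.028, discount at r = 0.153.
D_1 = 12.3988
D_2 = 14.4757
D_3 = 16.9003
D_4 = 19.7311
D_5 = 23.0361
D_6 = 26.8946
Terminal value at t=6: TV = D_7/(r−g) = 27.6477/(0.153−0.028) = 221.1816
P₀ = 12.3988/(1+0.153)^1 + 14.4757/(1+0.153)^2 + 16.9003/(1+0.153)^3 + 19.7311/(1+0.153)^4 + 23.0361/(1+0.153)^5 + 26.8946/(1+0.153)^6 + 221.1816/(1+0.153)^6 = 160.7240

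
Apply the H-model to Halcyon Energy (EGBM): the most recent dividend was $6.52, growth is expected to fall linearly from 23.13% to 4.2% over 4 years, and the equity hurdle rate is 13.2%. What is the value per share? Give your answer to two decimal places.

$102.91

H-model: P₀ = D₀[(1+g_L) + H(g_S−g_L)]/(r−g_L), with H = 4/2 = 2.
P₀ = 6.52 × [(1+0.042) + 2×(0.2313−0.042)] / (0.132−0.042)
   = 6.52 × 1.4206 / 0.09 = 102.9146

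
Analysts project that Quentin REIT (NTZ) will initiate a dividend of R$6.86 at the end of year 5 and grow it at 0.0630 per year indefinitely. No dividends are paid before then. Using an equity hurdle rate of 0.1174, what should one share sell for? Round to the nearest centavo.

Deferred-dividend DDM. At t=4 the remaining stream is a growing perpetuity with first payment D_5 = 6.86.
V_4 = D_5/(r−g) = 6.86/(0.1174−0.063) = 126.1029
P₀ = V_4/(1+r)^4 = 126.1029/(1+0.1174)^4 = 80.8892

R$80.89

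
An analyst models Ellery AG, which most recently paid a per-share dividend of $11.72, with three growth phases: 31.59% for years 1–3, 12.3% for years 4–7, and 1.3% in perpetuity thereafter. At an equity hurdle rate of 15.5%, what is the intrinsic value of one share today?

$221.06

Three-stage DDM. Project D₁…D_7; terminal Gordon value at t=7 with g = 0.013; discount at r = 0.155.
D_1 = 15.4223
D_2 = 20.2943
D_3 = 26.7052
D_4 = 29.9900
D_5 = 33.6787
D_6 = 37.8212
D_7 = 42.4732
TV_7 = 43.0254/(0.155−0.013) = 302.9957
P₀ = Σ Dₜ/(1+r)ᵗ + TV_7/(1+r)^7 = 221.0551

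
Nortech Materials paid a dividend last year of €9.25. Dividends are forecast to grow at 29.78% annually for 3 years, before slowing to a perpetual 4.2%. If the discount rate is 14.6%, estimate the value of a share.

Two-stage DDM. Project D₁…D_3 at 0.2978, terminal growth 0.042, discount at r = 0.146.
D_1 = 12.0046
D_2 = 15.5796
D_3 = 20.2193
Terminal value at t=3: TV = D_4/(r−g) = 21.0685/(0.146−0.042) = 202.5813
P₀ = 12.0046/(1+0.146)^1 + 15.5796/(1+0.146)^2 + 20.2193/(1+0.146)^3 + 202.5813/(1+0.146)^3 = 170.3724

€170.37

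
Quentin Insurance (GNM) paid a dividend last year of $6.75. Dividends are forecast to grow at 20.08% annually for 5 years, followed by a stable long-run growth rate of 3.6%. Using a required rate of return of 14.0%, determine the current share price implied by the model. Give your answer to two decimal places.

Two-stage DDM. Project D₁…D_5 at 0.2008, terminal growth 0.036, discount at r = 0.14.
D_1 = 8.1054
D_2 = 9.7330
D_3 = 11.6873
D_4 = 14.0342
D_5 = 16.8522
Terminal value at t=5: TV = D_6/(r−g) = 17.4589/(0.14−0.036) = 167.8741
P₀ = 8.1054/(1+0.14)^1 + 9.7330/(1+0.14)^2 + 11.6873/(1+0.14)^3 + 14.0342/(1+0.14)^4 + 16.8522/(1+0.14)^5 + 167.8741/(1+0.14)^5 = 126.7382

$126.74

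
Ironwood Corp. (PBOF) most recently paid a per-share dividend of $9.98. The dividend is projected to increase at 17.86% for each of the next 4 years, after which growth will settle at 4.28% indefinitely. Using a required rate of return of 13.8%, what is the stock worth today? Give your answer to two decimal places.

Two-stage DDM. Project D₁…D_4 at 0.1786, terminal growth 0.0428, discount at r = 0.138.
D_1 = 11.7624
D_2 = 13.8632
D_3 = 16.3392
D_4 = 19.2573
Terminal value at t=4: TV = D_5/(r−g) = 20.0816/(0.138−0.0428) = 210.9407
P₀ = 11.7624/(1+0.138)^1 + 13.8632/(1+0.138)^2 + 16.3392/(1+0.138)^3 + 19.2573/(1+0.138)^4 + 210.9407/(1+0.138)^4 = 169.3840

$169.38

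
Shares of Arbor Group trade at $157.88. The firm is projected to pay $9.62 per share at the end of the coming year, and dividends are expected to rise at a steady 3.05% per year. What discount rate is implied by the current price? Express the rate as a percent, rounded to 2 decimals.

9.14%

Rearranging the constant-growth DDM: r = D₁/P₀ + g.
r = 9.6200 / 157.88 + 0.0305 = 0.06093 + 0.0305 = 0.09143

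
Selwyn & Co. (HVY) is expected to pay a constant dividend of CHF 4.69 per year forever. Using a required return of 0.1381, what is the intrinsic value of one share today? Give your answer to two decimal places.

CHF 33.96

Zero-growth DDM (perpetuity): P₀ = D/r = 4.69 / 0.1381 = 33.9609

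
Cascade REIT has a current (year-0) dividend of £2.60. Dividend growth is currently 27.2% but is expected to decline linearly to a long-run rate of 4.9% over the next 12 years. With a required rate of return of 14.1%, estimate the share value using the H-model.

H-model: P₀ = D₀[(1+g_L) + H(g_S−g_L)]/(r−g_L), with H = 12/2 = 6.
P₀ = 2.60 × [(1+0.049) + 6×(0.272−0.049)] / (0.141−0.049)
   = 2.60 × 2.3870 / 0.092 = 67.4587

£67.46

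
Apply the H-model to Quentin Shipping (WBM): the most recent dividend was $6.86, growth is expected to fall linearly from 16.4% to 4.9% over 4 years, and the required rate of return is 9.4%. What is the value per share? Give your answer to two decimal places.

$194.98

H-model: P₀ = D₀[(1+g_L) + H(g_S−g_L)]/(r−g_L), with H = 4/2 = 2.
P₀ = 6.86 × [(1+0.049) + 2×(0.164−0.049)] / (0.094−0.049)
   = 6.86 × 1.2790 / 0.045 = 194.9764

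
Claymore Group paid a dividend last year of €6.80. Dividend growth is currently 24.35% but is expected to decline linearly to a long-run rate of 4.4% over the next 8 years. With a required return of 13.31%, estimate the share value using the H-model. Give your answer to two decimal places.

€140.58

H-model: P₀ = D₀[(1+g_L) + H(g_S−g_L)]/(r−g_L), with H = 8/2 = 4.
P₀ = 6.80 × [(1+0.044) + 4×(0.2435−0.044)] / (0.1331−0.044)
   = 6.80 × 1.8420 / 0.0891 = 140.5791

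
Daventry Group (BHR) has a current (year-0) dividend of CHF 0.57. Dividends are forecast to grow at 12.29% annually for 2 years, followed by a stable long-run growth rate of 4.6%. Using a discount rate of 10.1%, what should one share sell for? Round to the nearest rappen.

CHF 12.45

Two-stage DDM. Project D₁…D_2 at 0.1229, terminal growth 0.046, discount at r = 0.101.
D_1 = 0.6401
D_2 = 0.7187
Terminal value at t=2: TV = D_3/(r−g) = 0.7518/(0.101−0.046) = 13.6687
P₀ = 0.6401/(1+0.101)^1 + 0.7187/(1+0.101)^2 + 13.6687/(1+0.101)^2 = 12.4501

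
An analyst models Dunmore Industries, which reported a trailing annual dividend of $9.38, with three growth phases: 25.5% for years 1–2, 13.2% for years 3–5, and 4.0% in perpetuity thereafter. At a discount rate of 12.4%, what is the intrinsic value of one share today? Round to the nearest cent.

Three-stage DDM. Project D₁…D_5; terminal Gordon value at t=5 with g = 0.04; discount at r = 0.124.
D_1 = 11.7719
D_2 = 14.7737
D_3 = 16.7239
D_4 = 18.9314
D_5 = 21.4304
TV_5 = 22.2876/(0.124−0.04) = 265.3283
P₀ = Σ Dₜ/(1+r)ᵗ + TV_5/(1+r)^5 = 205.6449

$205.64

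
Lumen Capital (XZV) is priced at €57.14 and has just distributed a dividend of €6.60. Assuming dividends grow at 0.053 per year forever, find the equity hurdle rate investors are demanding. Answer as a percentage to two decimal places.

Rearranging the constant-growth DDM: r = D₁/P₀ + g.
D₁ = 6.60 × (1 + 0.053) = 6.9498.
r = 6.9498 / 57.14 + 0.053 = 0.12163 + 0.053 = 0.17463

17.46%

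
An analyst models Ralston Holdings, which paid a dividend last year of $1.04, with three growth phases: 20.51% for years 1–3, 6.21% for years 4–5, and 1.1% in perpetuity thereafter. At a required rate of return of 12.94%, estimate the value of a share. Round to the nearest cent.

Three-stage DDM. Project D₁…D_5; terminal Gordon value at t=5 with g = 0.011; discount at r = 0.1294.
D_1 = 1.2533
D_2 = 1.5104
D_3 = 1.8201
D_4 = 1.9332
D_5 = 2.0532
TV_5 = 2.0758/(0.1294−0.011) = 17.5321
P₀ = Σ Dₜ/(1+r)ᵗ + TV_5/(1+r)^5 = 15.4038

$15.40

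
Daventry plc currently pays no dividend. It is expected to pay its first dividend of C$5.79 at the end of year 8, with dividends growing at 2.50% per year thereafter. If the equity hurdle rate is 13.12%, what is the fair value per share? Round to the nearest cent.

C$23.00

Deferred-dividend DDM. At t=7 the remaining stream is a growing perpetuity with first payment D_8 = 5.79.
V_7 = D_8/(r−g) = 5.79/(0.1312−0.025) = 54.5198
P₀ = V_7/(1+r)^7 = 54.5198/(1+0.1312)^7 = 23.0027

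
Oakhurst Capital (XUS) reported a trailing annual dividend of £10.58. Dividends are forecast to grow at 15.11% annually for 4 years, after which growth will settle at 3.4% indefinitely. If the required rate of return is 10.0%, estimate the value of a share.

£246.24

Two-stage DDM. Project D₁…D_4 at 0.1511, terminal growth 0.034, discount at r = 0.1.
D_1 = 12.1786
D_2 = 14.0188
D_3 = 16.1371
D_4 = 18.5754
Terminal value at t=4: TV = D_5/(r−g) = 19.2070/(0.1−0.034) = 291.0144
P₀ = 12.1786/(1+0.1)^1 + 14.0188/(1+0.1)^2 + 16.1371/(1+0.1)^3 + 18.5754/(1+0.1)^4 + 291.0144/(1+0.1)^4 = 246.2353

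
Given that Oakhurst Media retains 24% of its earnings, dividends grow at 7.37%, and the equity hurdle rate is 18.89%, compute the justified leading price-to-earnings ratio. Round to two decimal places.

6.60

Payout ratio b = 1 − 0.24 = 0.76.
Justified leading P/E = b/(r−g) = 0.76/(0.1889−0.0737) = 6.5972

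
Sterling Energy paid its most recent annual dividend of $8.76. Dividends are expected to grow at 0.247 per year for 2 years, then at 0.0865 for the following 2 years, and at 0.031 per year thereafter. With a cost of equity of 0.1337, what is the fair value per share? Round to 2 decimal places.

Three-stage DDM. Project D₁…D_4; terminal Gordon value at t=4 with g = 0.031; discount at r = 0.1337.
D_1 = 10.9237
D_2 = 13.6219
D_3 = 14.8002
D_4 = 16.0804
TV_4 = 16.5789/(0.1337−0.031) = 161.4302
P₀ = Σ Dₜ/(1+r)ᵗ + TV_4/(1+r)^4 = 137.8473

$137.85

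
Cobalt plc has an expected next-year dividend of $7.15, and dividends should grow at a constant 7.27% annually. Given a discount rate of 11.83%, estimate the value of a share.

$156.80

Gordon growth model: P₀ = D₁/(r − g), with D₁ = 7.15 given directly.
P₀ = 7.1500 / (0.1183 − 0.0727) = 7.1500 / 0.0456 = 156.7982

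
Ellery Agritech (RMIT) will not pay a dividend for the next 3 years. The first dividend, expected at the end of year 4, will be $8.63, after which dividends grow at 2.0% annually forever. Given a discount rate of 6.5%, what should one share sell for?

$158.76

Deferred-dividend DDM. At t=3 the remaining stream is a growing perpetuity with first payment D_4 = 8.63.
V_3 = D_4/(r−g) = 8.63/(0.065−0.02) = 191.7778
P₀ = V_3/(1+r)^3 = 191.7778/(1+0.065)^3 = 158.7631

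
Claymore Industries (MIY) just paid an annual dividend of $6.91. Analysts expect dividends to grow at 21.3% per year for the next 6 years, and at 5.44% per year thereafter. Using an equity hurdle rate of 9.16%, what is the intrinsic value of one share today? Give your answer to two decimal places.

Two-stage DDM. Project D₁…D_6 at 0.213, terminal growth 0.0544, discount at r = 0.0916.
D_1 = 8.3818
D_2 = 10.1672
D_3 = 12.3328
D_4 = 14.9596
D_5 = 18.1460
D_6 = 22.0112
Terminal value at t=6: TV = D_7/(r−g) = 23.2086/(0.0916−0.0544) = 623.8861
P₀ = 8.3818/(1+0.0916)^1 + 10.1672/(1+0.0916)^2 + 12.3328/(1+0.0916)^3 + 14.9596/(1+0.0916)^4 + 18.1460/(1+0.0916)^5 + 22.0112/(1+0.0916)^6 + 623.8861/(1+0.0916)^6 = 429.6884

$429.69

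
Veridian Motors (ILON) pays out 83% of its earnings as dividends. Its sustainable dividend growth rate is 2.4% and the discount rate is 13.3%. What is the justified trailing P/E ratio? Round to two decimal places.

Justified trailing P/E = b(1+g)/(r−g) = 0.83×(1+0.024)/(0.133−0.024) = 7.7974

7.80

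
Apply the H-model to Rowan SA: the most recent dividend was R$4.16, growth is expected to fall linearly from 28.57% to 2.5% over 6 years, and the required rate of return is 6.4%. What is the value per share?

R$192.76

H-model: P₀ = D₀[(1+g_L) + H(g_S−g_L)]/(r−g_L), with H = 6/2 = 3.
P₀ = 4.16 × [(1+0.025) + 3×(0.2857−0.025)] / (0.064−0.025)
   = 4.16 × 1.8071 / 0.039 = 192.7573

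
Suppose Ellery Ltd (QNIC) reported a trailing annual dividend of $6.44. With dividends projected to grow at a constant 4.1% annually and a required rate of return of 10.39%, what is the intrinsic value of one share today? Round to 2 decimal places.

Gordon growth model: P₀ = D₁/(r − g). D₁ = 6.44 × (1 + 0.041) = 6.7040.
P₀ = 6.7040 / (0.1039 − 0.041) = 6.7040 / 0.0629 = 106.5825

$106.58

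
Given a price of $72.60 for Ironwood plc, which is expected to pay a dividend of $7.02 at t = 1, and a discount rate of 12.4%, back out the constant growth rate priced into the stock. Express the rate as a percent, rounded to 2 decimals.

2.73%

From P₀ = D₁/(r − g), the implied growth is g = r − D₁/P₀.
g = 0.124 − 7.02/72.60 = 0.124 − 0.09669 = 0.02731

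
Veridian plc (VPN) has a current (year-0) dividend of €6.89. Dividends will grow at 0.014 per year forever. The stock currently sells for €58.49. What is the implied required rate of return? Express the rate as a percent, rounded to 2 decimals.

Rearranging the constant-growth DDM: r = D₁/P₀ + g.
D₁ = 6.89 × (1 + 0.014) = 6.9865.
r = 6.9865 / 58.49 + 0.014 = 0.11945 + 0.014 = 0.13345

13.34%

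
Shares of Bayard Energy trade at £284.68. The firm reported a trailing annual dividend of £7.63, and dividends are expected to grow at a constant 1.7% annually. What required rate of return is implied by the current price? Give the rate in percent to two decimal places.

Rearranging the constant-growth DDM: r = D₁/P₀ + g.
D₁ = 7.63 × (1 + 0.017) = 7.7597.
r = 7.7597 / 284.68 + 0.017 = 0.02726 + 0.017 = 0.04426

4.43%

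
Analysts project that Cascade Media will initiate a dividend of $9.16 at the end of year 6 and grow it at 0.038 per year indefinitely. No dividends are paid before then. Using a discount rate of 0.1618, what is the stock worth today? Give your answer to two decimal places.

Deferred-dividend DDM. At t=5 the remaining stream is a growing perpetuity with first payment D_6 = 9.16.
V_5 = D_6/(r−g) = 9.16/(0.1618−0.038) = 73.9903
P₀ = V_5/(1+r)^5 = 73.9903/(1+0.1618)^5 = 34.9557

$34.96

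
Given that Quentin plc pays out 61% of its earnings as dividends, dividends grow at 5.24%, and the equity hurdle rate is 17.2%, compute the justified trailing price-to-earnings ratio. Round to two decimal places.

Justified trailing P/E = b(1+g)/(r−g) = 0.61×(1+0.0524)/(0.172−0.0524) = 5.3676

5.37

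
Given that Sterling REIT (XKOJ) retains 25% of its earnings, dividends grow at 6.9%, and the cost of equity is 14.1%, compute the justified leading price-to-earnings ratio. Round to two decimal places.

10.42

Payout ratio b = 1 − 0.25 = 0.75.
Justified leading P/E = b/(r−g) = 0.75/(0.141−0.069) = 10.4167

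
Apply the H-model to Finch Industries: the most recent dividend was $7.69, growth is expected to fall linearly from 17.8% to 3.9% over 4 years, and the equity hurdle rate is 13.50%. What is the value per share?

H-model: P₀ = D₀[(1+g_L) + H(g_S−g_L)]/(r−g_L), with H = 4/2 = 2.
P₀ = 7.69 × [(1+0.039) + 2×(0.178−0.039)] / (0.135−0.039)
   = 7.69 × 1.3170 / 0.096 = 105.4972

$105.50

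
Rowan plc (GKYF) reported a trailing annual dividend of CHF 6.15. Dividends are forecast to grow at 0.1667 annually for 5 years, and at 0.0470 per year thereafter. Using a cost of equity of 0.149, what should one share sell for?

CHF 100.34

Two-stage DDM. Project D₁…D_5 at 0.1667, terminal growth 0.047, discount at r = 0.149.
D_1 = 7.1752
D_2 = 8.3713
D_3 = 9.7668
D_4 = 11.3949
D_5 = 13.2945
Terminal value at t=5: TV = D_6/(r−g) = 13.9193/(0.149−0.047) = 136.4638
P₀ = 7.1752/(1+0.149)^1 + 8.3713/(1+0.149)^2 + 9.7668/(1+0.149)^3 + 11.3949/(1+0.149)^4 + 13.2945/(1+0.149)^5 + 136.4638/(1+0.149)^5 = 100.3430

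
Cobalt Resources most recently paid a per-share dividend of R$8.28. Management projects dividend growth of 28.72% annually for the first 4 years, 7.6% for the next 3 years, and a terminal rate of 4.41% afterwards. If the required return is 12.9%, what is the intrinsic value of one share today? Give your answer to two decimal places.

R$233.56

Three-stage DDM. Project D₁…D_7; terminal Gordon value at t=7 with g = 0.0441; discount at r = 0.129.
D_1 = 10.6580
D_2 = 13.7190
D_3 = 17.6591
D_4 = 22.7308
D_5 = 24.4583
D_6 = 26.3172
D_7 = 28.3173
TV_7 = 29.5661/(0.129−0.0441) = 348.2456
P₀ = Σ Dₜ/(1+r)ᵗ + TV_7/(1+r)^7 = 233.5641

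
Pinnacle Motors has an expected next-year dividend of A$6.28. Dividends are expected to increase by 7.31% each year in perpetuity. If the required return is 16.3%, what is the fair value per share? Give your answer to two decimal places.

A$69.86

Gordon growth model: P₀ = D₁/(r − g), with D₁ = 6.28 given directly.
P₀ = 6.2800 / (0.163 − 0.0731) = 6.2800 / 0.0899 = 69.8554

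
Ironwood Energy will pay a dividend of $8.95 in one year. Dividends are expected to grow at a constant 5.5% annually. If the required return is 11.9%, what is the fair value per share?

$139.84

Gordon growth model: P₀ = D₁/(r − g), with D₁ = 8.95 given directly.
P₀ = 8.9500 / (0.119 − 0.055) = 8.9500 / 0.064 = 139.8438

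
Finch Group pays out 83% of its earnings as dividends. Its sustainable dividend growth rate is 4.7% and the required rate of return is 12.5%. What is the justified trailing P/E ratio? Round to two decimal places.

Justified trailing P/E = b(1+g)/(r−g) = 0.83×(1+0.047)/(0.125−0.047) = 11.1412

11.14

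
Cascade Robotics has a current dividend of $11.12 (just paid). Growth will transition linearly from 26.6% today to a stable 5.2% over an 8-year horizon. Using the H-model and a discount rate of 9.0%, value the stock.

$558.34

H-model: P₀ = D₀[(1+g_L) + H(g_S−g_L)]/(r−g_L), with H = 8/2 = 4.
P₀ = 11.12 × [(1+0.052) + 4×(0.266−0.052)] / (0.09−0.052)
   = 11.12 × 1.9080 / 0.038 = 558.3411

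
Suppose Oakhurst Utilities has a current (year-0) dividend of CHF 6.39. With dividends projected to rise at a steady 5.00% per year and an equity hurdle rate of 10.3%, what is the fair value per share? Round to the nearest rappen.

CHF 126.59

Gordon growth model: P₀ = D₁/(r − g). D₁ = 6.39 × (1 + 0.05) = 6.7095.
P₀ = 6.7095 / (0.103 − 0.05) = 6.7095 / 0.053 = 126.5943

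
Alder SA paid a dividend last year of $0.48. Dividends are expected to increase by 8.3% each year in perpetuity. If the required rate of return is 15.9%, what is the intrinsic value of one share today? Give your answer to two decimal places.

$6.84

Gordon growth model: P₀ = D₁/(r − g). D₁ = 0.48 × (1 + 0.083) = 0.5198.
P₀ = 0.5198 / (0.159 − 0.083) = 0.5198 / 0.076 = 6.8400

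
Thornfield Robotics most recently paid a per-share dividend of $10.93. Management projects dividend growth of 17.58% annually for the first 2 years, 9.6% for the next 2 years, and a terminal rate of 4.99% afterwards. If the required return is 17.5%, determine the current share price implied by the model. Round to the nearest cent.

$121.53

Three-stage DDM. Project D₁…D_4; terminal Gordon value at t=4 with g = 0.0499; discount at r = 0.175.
D_1 = 12.8515
D_2 = 15.1108
D_3 = 16.5614
D_4 = 18.1513
TV_4 = 19.0571/(0.175−0.0499) = 152.3347
P₀ = Σ Dₜ/(1+r)ᵗ + TV_4/(1+r)^4 = 121.5325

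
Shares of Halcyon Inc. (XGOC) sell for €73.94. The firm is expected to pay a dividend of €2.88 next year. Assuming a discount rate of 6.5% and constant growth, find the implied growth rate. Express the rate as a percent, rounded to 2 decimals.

2.60%

From P₀ = D₁/(r − g), the implied growth is g = r − D₁/P₀.
g = 0.065 − 2.88/73.94 = 0.065 − 0.03895 = 0.02605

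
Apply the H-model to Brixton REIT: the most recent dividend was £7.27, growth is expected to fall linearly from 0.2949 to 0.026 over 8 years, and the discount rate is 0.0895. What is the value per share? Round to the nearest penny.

£240.61

H-model: P₀ = D₀[(1+g_L) + H(g_S−g_L)]/(r−g_L), with H = 8/2 = 4.
P₀ = 7.27 × [(1+0.026) + 4×(0.2949−0.026)] / (0.0895−0.026)
   = 7.27 × 2.1016 / 0.0635 = 240.6084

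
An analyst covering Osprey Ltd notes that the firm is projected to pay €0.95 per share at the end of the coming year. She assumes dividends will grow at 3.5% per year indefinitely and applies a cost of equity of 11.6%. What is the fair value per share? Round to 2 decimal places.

Gordon growth model: P₀ = D₁/(r − g), with D₁ = 0.95 given directly.
P₀ = 0.9500 / (0.116 − 0.035) = 0.9500 / 0.081 = 11.7284

€11.73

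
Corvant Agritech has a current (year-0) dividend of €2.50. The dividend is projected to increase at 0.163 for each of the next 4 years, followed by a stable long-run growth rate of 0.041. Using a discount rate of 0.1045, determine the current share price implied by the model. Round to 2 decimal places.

Two-stage DDM. Project D₁…D_4 at 0.163, terminal growth 0.041, discount at r = 0.1045.
D_1 = 2.9075
D_2 = 3.3814
D_3 = 3.9326
D_4 = 4.5736
Terminal value at t=4: TV = D_5/(r−g) = 4.7611/(0.1045−0.041) = 74.9783
P₀ = 2.9075/(1+0.1045)^1 + 3.3814/(1+0.1045)^2 + 3.9326/(1+0.1045)^3 + 4.5736/(1+0.1045)^4 + 74.9783/(1+0.1045)^4 = 61.7779

€61.78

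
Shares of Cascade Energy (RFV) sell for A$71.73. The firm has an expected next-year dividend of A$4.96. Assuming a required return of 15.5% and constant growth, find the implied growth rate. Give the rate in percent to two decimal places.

From P₀ = D₁/(r − g), the implied growth is g = r − D₁/P₀.
g = 0.155 − 4.96/71.73 = 0.155 − 0.06915 = 0.08585

8.59%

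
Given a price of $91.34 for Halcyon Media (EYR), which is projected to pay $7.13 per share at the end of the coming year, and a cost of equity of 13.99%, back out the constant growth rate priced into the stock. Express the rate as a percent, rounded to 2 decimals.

From P₀ = D₁/(r − g), the implied growth is g = r − D₁/P₀.
g = 0.1399 − 7.13/91.34 = 0.1399 − 0.07806 = 0.06184

6.18%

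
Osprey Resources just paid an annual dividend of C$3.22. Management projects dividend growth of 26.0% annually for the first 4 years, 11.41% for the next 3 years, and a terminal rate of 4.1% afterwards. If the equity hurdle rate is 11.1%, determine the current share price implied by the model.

C$113.77

Three-stage DDM. Project D₁…D_7; terminal Gordon value at t=7 with g = 0.041; discount at r = 0.111.
D_1 = 4.0572
D_2 = 5.1121
D_3 = 6.4412
D_4 = 8.1159
D_5 = 9.0420
D_6 = 10.0736
D_7 = 11.2230
TV_7 = 11.6832/(0.111−0.041) = 166.9027
P₀ = Σ Dₜ/(1+r)ᵗ + TV_7/(1+r)^7 = 113.7727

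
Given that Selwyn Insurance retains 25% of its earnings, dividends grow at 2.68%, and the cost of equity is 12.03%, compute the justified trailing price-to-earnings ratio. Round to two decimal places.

Payout ratio b = 1 − 0.25 = 0.75.
Justified trailing P/E = b(1+g)/(r−g) = 0.75×(1+0.0268)/(0.1203−0.0268) = 8.2364

8.24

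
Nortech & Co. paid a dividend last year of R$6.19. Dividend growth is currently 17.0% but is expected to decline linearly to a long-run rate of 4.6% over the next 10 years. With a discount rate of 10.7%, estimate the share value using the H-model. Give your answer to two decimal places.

R$169.06

H-model: P₀ = D₀[(1+g_L) + H(g_S−g_L)]/(r−g_L), with H = 10/2 = 5.
P₀ = 6.19 × [(1+0.046) + 5×(0.17−0.046)] / (0.107−0.046)
   = 6.19 × 1.6660 / 0.061 = 169.0580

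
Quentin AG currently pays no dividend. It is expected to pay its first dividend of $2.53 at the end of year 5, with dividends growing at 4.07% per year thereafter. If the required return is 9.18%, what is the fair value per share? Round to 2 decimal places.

$34.84

Deferred-dividend DDM. At t=4 the remaining stream is a growing perpetuity with first payment D_5 = 2.53.
V_4 = D_5/(r−g) = 2.53/(0.0918−0.0407) = 49.5108
P₀ = V_4/(1+r)^4 = 49.5108/(1+0.0918)^4 = 34.8439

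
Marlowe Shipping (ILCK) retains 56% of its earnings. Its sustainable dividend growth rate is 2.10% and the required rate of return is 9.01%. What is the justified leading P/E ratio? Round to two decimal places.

Payout ratio b = 1 − 0.56 = 0.44.
Justified leading P/E = b/(r−g) = 0.44/(0.0901−0.021) = 6.3676

6.37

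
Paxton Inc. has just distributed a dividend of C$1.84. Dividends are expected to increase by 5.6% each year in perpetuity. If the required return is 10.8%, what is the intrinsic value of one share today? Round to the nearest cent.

C$37.37

Gordon growth model: P₀ = D₁/(r − g). D₁ = 1.84 × (1 + 0.056) = 1.9430.
P₀ = 1.9430 / (0.108 − 0.056) = 1.9430 / 0.052 = 37.3662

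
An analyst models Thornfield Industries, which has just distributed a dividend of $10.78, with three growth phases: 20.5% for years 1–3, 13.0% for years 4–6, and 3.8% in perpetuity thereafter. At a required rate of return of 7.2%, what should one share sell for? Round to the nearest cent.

Three-stage DDM. Project D₁…D_6; terminal Gordon value at t=6 with g = 0.038; discount at r = 0.072.
D_1 = 12.9899
D_2 = 15.6528
D_3 = 18.8617
D_4 = 21.3137
D_5 = 24.0845
D_6 = 27.2154
TV_6 = 28.2496/(0.072−0.038) = 830.8711
P₀ = Σ Dₜ/(1+r)ᵗ + TV_6/(1+r)^6 = 639.6089

$639.61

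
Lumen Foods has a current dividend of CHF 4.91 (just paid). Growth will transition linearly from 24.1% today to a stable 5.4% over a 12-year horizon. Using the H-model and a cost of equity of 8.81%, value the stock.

H-model: P₀ = D₀[(1+g_L) + H(g_S−g_L)]/(r−g_L), with H = 12/2 = 6.
P₀ = 4.91 × [(1+0.054) + 6×(0.241−0.054)] / (0.0881−0.054)
   = 4.91 × 2.1760 / 0.0341 = 313.3185

CHF 313.32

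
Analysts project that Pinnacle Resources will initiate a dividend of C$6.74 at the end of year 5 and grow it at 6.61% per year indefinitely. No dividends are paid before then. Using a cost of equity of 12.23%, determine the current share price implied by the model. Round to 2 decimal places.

C$75.59

Deferred-dividend DDM. At t=4 the remaining stream is a growing perpetuity with first payment D_5 = 6.74.
V_4 = D_5/(r−g) = 6.74/(0.1223−0.0661) = 119.9288
P₀ = V_4/(1+r)^4 = 119.9288/(1+0.1223)^4 = 75.5941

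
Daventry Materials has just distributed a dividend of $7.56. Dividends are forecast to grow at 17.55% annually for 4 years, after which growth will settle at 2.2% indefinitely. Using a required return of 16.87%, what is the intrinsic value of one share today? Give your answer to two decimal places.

$84.59

Two-stage DDM. Project D₁…D_4 at 0.1755, terminal growth 0.022, discount at r = 0.1687.
D_1 = 8.8868
D_2 = 10.4464
D_3 = 12.2798
D_4 = 14.4349
Terminal value at t=4: TV = D_5/(r−g) = 14.7524/(0.1687−0.022) = 100.5618
P₀ = 8.8868/(1+0.1687)^1 + 10.4464/(1+0.1687)^2 + 12.2798/(1+0.1687)^3 + 14.4349/(1+0.1687)^4 + 100.5618/(1+0.1687)^4 = 84.5864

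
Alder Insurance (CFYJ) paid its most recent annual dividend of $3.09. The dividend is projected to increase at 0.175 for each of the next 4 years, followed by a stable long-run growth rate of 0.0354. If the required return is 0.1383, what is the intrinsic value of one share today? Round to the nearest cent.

$48.69

Two-stage DDM. Project D₁…D_4 at 0.175, terminal growth 0.0354, discount at r = 0.1383.
D_1 = 3.6307
D_2 = 4.2661
D_3 = 5.0127
D_4 = 5.8899
Terminal value at t=4: TV = D_5/(r−g) = 6.0984/(0.1383−0.0354) = 59.2656
P₀ = 3.6307/(1+0.1383)^1 + 4.2661/(1+0.1383)^2 + 5.0127/(1+0.1383)^3 + 5.8899/(1+0.1383)^4 + 59.2656/(1+0.1383)^4 = 48.6890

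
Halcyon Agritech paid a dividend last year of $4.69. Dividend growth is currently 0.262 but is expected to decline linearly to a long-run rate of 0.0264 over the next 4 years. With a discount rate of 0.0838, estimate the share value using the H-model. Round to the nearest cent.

H-model: P₀ = D₀[(1+g_L) + H(g_S−g_L)]/(r−g_L), with H = 4/2 = 2.
P₀ = 4.69 × [(1+0.0264) + 2×(0.262−0.0264)] / (0.0838−0.0264)
   = 4.69 × 1.4976 / 0.0574 = 122.3649

$122.36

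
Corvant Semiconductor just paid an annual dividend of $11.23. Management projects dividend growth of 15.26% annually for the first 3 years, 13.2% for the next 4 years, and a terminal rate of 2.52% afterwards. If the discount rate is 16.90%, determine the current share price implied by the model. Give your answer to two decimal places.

$139.98

Three-stage DDM. Project D₁…D_7; terminal Gordon value at t=7 with g = 0.0252; discount at r = 0.169.
D_1 = 12.9437
D_2 = 14.9189
D_3 = 17.1955
D_4 = 19.4653
D_5 = 22.0348
D_6 = 24.9434
D_7 = 28.2359
TV_7 = 28.9474/(0.169−0.0252) = 201.3034
P₀ = Σ Dₜ/(1+r)ᵗ + TV_7/(1+r)^7 = 139.9846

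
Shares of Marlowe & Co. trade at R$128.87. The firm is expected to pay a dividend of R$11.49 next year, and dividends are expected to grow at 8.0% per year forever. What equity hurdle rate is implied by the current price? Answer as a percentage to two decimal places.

16.92%

Rearranging the constant-growth DDM: r = D₁/P₀ + g.
r = 11.4900 / 128.87 + 0.08 = 0.08916 + 0.08 = 0.16916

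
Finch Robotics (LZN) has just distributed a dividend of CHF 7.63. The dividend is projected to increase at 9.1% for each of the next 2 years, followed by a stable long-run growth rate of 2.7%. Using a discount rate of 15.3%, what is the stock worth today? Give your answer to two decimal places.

CHF 69.73

Two-stage DDM. Project D₁…D_2 at 0.091, terminal growth 0.027, discount at r = 0.153.
D_1 = 8.3243
D_2 = 9.0818
Terminal value at t=2: TV = D_3/(r−g) = 9.3271/(0.153−0.027) = 74.0242
P₀ = 8.3243/(1+0.153)^1 + 9.0818/(1+0.153)^2 + 74.0242/(1+0.153)^2 = 69.7333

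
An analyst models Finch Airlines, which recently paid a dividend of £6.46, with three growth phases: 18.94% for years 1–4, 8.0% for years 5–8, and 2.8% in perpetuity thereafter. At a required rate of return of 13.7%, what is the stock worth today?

Three-stage DDM. Project D₁…D_8; terminal Gordon value at t=8 with g = 0.028; discount at r = 0.137.
D_1 = 7.6835
D_2 = 9.1388
D_3 = 10.8697
D_4 = 12.9284
D_5 = 13.9627
D_6 = 15.0797
D_7 = 16.2860
D_8 = 17.5889
TV_8 = 18.0814/(0.137−0.028) = 165.8845
P₀ = Σ Dₜ/(1+r)ᵗ + TV_8/(1+r)^8 = 115.6033

£115.60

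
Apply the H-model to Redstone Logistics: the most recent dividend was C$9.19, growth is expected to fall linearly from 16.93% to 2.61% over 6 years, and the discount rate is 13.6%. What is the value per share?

C$121.73

H-model: P₀ = D₀[(1+g_L) + H(g_S−g_L)]/(r−g_L), with H = 6/2 = 3.
P₀ = 9.19 × [(1+0.0261) + 3×(0.1693−0.0261)] / (0.136−0.0261)
   = 9.19 × 1.4557 / 0.1099 = 121.7278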